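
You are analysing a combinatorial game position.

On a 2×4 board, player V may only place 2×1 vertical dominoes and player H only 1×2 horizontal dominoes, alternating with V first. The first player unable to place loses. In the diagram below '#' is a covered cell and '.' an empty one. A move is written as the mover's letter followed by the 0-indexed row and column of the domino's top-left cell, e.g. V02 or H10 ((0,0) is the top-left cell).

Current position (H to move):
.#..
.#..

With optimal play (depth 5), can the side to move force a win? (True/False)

ply 1, H at .#../.#.. | H02=+1→.###/.#..*; H12=+1→.#../.###
ply 2, V at .###/.#.. | V00=-1→####/##..*
ply 3, H at ####/##.. | H12=+1→####/####*
ply 4: ####/#### is terminal -1 (V); from .#../.#.. depth 5

H winning at [.#../.#..]: True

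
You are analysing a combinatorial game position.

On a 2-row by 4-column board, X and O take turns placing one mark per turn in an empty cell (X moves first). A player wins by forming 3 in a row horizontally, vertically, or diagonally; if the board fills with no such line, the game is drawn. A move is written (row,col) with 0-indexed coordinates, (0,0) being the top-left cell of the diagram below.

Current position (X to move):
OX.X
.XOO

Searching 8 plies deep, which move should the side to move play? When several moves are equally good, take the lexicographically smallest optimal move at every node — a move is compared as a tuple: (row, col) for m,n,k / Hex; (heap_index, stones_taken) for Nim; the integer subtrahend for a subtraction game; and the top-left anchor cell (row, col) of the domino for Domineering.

[OX.X/.XOO] X move#1: (0,2):+1/OXXX/.XOO*, (1,0):+0/OX.X/XXOO
[OXXX/.XOO] end (terminal -1, O#2); searched OX.X/.XOO to 8

X's best at [OX.X/.XOO]: (0,2)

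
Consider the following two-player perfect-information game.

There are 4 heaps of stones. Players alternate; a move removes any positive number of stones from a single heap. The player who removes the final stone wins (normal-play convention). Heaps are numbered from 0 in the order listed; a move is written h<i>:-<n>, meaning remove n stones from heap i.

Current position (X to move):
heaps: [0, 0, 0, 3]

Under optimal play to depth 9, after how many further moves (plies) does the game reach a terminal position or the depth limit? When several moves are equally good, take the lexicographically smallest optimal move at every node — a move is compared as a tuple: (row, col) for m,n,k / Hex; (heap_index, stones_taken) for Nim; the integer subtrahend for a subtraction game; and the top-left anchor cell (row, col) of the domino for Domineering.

p1 X@[(0,0,0,3)]: h3:-1[(0,0,0,2)]-1 h3:-2[(0,0,0,1)]-1 h3:-3[(0,0,0,0)]+1*
p2 O@[(0,0,0,0)] terminal -1; root [(0,0,0,3)] d9

PV length from [(0,0,0,3)]: 1 ply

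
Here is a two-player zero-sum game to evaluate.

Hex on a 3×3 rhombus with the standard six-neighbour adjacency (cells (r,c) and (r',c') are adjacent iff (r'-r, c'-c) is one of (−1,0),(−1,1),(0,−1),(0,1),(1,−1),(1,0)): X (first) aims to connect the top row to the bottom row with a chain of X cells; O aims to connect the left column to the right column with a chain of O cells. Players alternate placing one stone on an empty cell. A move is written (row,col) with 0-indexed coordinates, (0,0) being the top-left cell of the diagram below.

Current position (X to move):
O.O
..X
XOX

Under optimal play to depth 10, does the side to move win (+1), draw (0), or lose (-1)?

value(O.O/..X/XOX, X) = +1

ply 1, X at O.O/..X/XOX | (0,1)=+1→OXO/..X/XOX*; (1,0)=-1→O.O/X.X/XOX; (1,1)=-1→O.O/.XX/XOX
ply 2, O at OXO/..X/XOX | (1,0)=-1→OXO/O.X/XOX*; (1,1)=-1→OXO/.OX/XOX
ply 3, X at OXO/O.X/XOX | (1,1)=+1→OXO/OXX/XOX*
ply 4: OXO/OXX/XOX is terminal -1 (O); from O.O/..X/XOX depth 10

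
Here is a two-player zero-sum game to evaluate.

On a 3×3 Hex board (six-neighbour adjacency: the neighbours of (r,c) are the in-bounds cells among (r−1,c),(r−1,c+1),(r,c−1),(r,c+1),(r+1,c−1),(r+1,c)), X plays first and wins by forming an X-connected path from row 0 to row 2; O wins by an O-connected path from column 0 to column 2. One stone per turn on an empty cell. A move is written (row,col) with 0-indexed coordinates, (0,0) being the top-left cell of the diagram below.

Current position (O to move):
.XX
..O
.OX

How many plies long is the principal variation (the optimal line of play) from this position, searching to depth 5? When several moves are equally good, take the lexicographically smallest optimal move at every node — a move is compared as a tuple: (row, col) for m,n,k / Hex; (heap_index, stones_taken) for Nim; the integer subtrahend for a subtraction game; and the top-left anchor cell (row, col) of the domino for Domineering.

p1 O@[.XX/..O/.OX]: (0,0)[OXX/..O/.OX]-1 (1,0)[.XX/O.O/.OX]+1* (1,1)[.XX/.OO/.OX]+1 (2,0)[.XX/..O/OOX]+1
p2 X@[.XX/O.O/.OX]: (0,0)[XXX/O.O/.OX]-1* (1,1)[.XX/OXO/.OX]-1 (2,0)[.XX/O.O/XOX]-1
p3 O@[XXX/O.O/.OX]: (1,1)[XXX/OOO/.OX]+1* (2,0)[XXX/O.O/OOX]+1
p4 X@[XXX/OOO/.OX] terminal -1; root [.XX/..O/.OX] d5

PV length from [.XX/..O/.OX]: 3 plies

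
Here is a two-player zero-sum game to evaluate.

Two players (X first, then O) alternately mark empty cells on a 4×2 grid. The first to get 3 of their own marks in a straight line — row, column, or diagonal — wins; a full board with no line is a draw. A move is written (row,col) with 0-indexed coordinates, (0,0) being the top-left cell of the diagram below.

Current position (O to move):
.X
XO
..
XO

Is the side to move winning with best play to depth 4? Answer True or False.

p1 O@[.X/XO/../XO]: (0,0)[OX/XO/../XO]-1 (2,0)[.X/XO/O./XO]+0 (2,1)[.X/XO/.O/XO]+1*
p2 X@[.X/XO/.O/XO] terminal -1; root [.X/XO/../XO] d4

O winning at [.X/XO/../XO]: True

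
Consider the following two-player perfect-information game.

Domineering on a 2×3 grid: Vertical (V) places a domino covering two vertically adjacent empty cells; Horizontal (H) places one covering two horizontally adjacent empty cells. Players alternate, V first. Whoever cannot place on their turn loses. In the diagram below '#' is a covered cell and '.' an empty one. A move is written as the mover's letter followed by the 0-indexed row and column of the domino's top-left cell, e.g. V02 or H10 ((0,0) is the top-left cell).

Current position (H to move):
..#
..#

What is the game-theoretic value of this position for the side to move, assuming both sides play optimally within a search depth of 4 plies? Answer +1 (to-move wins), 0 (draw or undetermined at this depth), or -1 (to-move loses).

value(..#/..#, H) = +1

[..#/..#] H move#1: H00:+1/###/..#*, H10:+1/..#/###
[###/..#] end (terminal -1, V#2); searched ..#/..# to 4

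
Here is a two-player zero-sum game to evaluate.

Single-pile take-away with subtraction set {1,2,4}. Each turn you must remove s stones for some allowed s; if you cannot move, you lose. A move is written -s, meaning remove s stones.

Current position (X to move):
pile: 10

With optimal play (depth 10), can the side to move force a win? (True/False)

[10] X move#1: -1:+1/9*, -2:-1/8, -4:+1/6
[9] O move#2: -1:-1/8*, -2:-1/7, -4:-1/5
[8] X move#3: -1:-1/7, -2:+1/6*, -4:-1/4
[6] O move#4: -1:-1/5*, -2:-1/4, -4:-1/2
[5] X move#5: -1:-1/4, -2:+1/3*, -4:-1/1
[3] O move#6: -1:-1/2*, -2:-1/1
[2] X move#7: -1:-1/1, -2:+1/0*
[0] end (terminal -1, O#8); searched 10 to 10

X winning at [10]: True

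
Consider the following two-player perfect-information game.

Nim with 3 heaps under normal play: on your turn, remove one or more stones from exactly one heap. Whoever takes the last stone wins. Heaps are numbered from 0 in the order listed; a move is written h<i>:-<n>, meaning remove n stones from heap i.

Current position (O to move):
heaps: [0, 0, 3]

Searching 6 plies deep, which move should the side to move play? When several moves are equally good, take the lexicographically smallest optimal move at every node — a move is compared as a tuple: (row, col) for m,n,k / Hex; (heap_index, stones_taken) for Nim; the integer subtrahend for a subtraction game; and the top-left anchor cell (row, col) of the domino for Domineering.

O's best at [(0,0,3)]: h2:-3

ply 1, O at (0,0,3) | h2:-1=-1→(0,0,2); h2:-2=-1→(0,0,1); h2:-3=+1→(0,0,0)*
ply 2: (0,0,0) is terminal -1 (X); from (0,0,3) depth 6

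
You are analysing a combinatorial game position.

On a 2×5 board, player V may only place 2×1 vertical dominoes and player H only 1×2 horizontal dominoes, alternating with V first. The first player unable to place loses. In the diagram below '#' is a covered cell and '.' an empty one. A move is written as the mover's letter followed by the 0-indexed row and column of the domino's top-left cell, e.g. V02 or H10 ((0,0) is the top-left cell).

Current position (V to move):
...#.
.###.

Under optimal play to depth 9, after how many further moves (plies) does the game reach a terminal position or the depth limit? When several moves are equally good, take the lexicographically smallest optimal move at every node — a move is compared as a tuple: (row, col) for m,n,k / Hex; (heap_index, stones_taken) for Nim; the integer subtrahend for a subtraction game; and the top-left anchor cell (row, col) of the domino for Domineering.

PV length from [...#./.###.]: 3 plies

p1 V@[...#./.###.]: V00[#..#./####.]+1* V04[...##/.####]-1
p2 H@[#..#./####.]: H01[####./####.]-1*
p3 V@[####./####.]: V04[#####/#####]+1*
p4 H@[#####/#####] terminal -1; root [...#./.###.] d9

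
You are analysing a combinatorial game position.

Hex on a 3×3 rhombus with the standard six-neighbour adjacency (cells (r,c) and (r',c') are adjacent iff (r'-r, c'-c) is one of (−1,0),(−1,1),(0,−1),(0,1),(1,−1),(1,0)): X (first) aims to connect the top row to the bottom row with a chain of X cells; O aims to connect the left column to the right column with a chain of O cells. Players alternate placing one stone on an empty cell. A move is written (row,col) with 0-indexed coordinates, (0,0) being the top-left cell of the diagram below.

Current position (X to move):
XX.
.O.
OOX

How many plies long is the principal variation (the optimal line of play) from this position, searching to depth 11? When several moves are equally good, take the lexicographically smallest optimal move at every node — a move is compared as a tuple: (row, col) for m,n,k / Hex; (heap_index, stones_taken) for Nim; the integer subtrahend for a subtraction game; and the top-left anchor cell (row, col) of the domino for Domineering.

[XX./.O./OOX] X move#1: (0,2):-1/XXX/.O./OOX*, (1,0):-1/XX./XO./OOX, (1,2):-1/XX./.OX/OOX
[XXX/.O./OOX] O move#2: (1,0):-1/XXX/OO./OOX, (1,2):+1/XXX/.OO/OOX*
[XXX/.OO/OOX] end (terminal -1, X#3); searched XX./.O./OOX to 11

PV length from [XX./.O./OOX]: 2 plies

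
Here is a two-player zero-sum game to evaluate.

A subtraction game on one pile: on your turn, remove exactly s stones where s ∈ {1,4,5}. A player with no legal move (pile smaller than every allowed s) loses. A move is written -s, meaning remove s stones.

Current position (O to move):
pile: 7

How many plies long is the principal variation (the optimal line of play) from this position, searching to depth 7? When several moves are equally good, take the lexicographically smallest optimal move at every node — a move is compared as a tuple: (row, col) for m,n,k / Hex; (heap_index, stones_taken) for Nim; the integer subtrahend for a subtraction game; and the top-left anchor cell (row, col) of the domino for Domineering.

PV length from [7]: 3 plies

ply 1, O at 7 | -1=-1→6; -4=-1→3; -5=+1→2*
ply 2, X at 2 | -1=-1→1*
ply 3, O at 1 | -1=+1→0*
ply 4: 0 is terminal -1 (X); from 7 depth 7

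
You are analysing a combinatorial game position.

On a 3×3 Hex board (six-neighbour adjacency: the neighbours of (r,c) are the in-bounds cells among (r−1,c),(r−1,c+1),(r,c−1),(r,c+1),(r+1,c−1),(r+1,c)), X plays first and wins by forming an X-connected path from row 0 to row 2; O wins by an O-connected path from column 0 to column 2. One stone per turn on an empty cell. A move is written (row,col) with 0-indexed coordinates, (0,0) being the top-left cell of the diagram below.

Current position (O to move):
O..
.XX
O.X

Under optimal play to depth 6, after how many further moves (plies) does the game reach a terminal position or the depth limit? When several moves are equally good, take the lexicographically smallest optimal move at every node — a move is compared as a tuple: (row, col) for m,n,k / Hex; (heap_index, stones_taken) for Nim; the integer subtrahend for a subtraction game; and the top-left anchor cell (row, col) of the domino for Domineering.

[O../.XX/O.X] O move#1: (0,1):-1/OO./.XX/O.X*, (0,2):-1/O.O/.XX/O.X, (1,0):-1/O../OXX/O.X, (2,1):-1/O../.XX/OOX
[OO./.XX/O.X] X move#2: (0,2):+1/OOX/.XX/O.X*, (1,0):-1/OO./XXX/O.X, (2,1):-1/OO./.XX/OXX
[OOX/.XX/O.X] end (terminal -1, O#3); searched O../.XX/O.X to 6

PV length from [O../.XX/O.X]: 2 plies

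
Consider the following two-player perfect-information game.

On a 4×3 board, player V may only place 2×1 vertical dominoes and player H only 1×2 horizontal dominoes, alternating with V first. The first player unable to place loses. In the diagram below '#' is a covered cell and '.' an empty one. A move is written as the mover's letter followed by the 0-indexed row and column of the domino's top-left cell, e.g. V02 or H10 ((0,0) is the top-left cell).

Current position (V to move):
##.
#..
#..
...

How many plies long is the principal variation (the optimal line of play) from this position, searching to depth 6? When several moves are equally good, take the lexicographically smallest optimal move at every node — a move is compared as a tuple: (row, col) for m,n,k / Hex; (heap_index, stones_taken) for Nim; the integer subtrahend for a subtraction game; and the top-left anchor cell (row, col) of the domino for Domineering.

p1 V@[##./#../#../...]: V02[###/#.#/#../...]-1 V11[##./##./##./...]+1* V12[##./#.#/#.#/...]+1 V21[##./#../##./.#.]+1 V22[##./#../#.#/..#]+1
p2 H@[##./##./##./...]: H30[##./##./##./##.]-1* H31[##./##./##./.##]-1
p3 V@[##./##./##./##.]: V02[###/###/##./##.]+1* V12[##./###/###/##.]+1 V22[##./##./###/###]+1
p4 H@[###/###/##./##.] terminal -1; root [##./#../#../...] d6

PV length from [##./#../#../...]: 3 plies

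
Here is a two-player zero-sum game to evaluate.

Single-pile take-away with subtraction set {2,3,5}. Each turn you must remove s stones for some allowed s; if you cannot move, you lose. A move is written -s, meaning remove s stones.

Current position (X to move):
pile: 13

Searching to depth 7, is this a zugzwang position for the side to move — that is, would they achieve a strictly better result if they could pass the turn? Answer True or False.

zugzwang(13, X) = False

[13] X move#1: -2:-1/11, -3:-1/10, -5:+1/8*
[8] O move#2: -2:-1/6*, -3:-1/5, -5:-1/3
[6] X move#3: -2:-1/4, -3:-1/3, -5:+1/1*
[1] end (terminal -1, O#4); searched 13 to 7
if X skipped the turn, O would face:
~ [13] O move#1: -2:-1/11, -3:-1/10, -5:+1/8*
~ [8] X move#2: -2:-1/6*, -3:-1/5, -5:-1/3
~ [6] O move#3: -2:-1/4, -3:-1/3, -5:+1/1*
~ [1] end (terminal -1, X#4); searched 13 to 7
compare (X): move=+1 vs pass=-1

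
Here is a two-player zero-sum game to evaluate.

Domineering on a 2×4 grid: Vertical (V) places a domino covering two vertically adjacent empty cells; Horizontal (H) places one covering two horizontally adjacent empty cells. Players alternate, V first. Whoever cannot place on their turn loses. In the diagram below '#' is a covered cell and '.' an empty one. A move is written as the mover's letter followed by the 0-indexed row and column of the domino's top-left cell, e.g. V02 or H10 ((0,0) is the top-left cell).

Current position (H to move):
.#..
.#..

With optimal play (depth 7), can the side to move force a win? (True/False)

H winning at [.#../.#..]: True

ply 1, H at .#../.#.. | H02=+1→.###/.#..*; H12=+1→.#../.###
ply 2, V at .###/.#.. | V00=-1→####/##..*
ply 3, H at ####/##.. | H12=+1→####/####*
ply 4: ####/#### is terminal -1 (V); from .#../.#.. depth 7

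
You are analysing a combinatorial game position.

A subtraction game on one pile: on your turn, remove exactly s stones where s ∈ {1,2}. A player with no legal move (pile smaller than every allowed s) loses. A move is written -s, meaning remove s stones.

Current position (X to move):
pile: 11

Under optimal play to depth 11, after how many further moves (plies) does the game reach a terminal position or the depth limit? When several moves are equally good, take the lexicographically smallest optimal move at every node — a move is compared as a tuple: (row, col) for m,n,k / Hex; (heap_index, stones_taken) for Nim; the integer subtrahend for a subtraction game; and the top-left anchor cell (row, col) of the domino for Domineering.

ply 1, X at 11 | -1=-1→10; -2=+1→9*
ply 2, O at 9 | -1=-1→8*; -2=-1→7
ply 3, X at 8 | -1=-1→7; -2=+1→6*
ply 4, O at 6 | -1=-1→5*; -2=-1→4
ply 5, X at 5 | -1=-1→4; -2=+1→3*
ply 6, O at 3 | -1=-1→2*; -2=-1→1
ply 7, X at 2 | -1=-1→1; -2=+1→0*
ply 8: 0 is terminal -1 (O); from 11 depth 11

PV length from [11]: 7 plies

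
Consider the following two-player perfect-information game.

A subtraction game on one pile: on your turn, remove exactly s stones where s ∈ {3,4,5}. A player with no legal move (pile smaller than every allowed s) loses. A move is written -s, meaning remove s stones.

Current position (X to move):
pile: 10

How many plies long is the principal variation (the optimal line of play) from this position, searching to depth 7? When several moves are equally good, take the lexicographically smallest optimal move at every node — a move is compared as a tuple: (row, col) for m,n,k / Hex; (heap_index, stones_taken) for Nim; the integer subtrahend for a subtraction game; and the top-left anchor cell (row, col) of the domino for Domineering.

PV length from [10]: 2 plies

[10] X move#1: -3:-1/7*, -4:-1/6, -5:-1/5
[7] O move#2: -3:-1/4, -4:-1/3, -5:+1/2*
[2] end (terminal -1, X#3); searched 10 to 7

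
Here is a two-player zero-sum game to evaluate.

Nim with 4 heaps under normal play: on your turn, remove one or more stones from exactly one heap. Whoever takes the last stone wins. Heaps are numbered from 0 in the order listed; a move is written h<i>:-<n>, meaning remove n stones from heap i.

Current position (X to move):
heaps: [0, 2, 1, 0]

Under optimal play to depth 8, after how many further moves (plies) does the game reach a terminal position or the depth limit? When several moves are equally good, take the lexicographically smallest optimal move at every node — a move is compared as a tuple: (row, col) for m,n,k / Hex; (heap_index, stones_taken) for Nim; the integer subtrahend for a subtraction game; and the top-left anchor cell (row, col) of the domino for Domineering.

PV length from [(0,2,1,0)]: 3 plies

p1 X@[(0,2,1,0)]: h1:-1[(0,1,1,0)]+1* h1:-2[(0,0,1,0)]-1 h2:-1[(0,2,0,0)]-1
p2 O@[(0,1,1,0)]: h1:-1[(0,0,1,0)]-1* h2:-1[(0,1,0,0)]-1
p3 X@[(0,0,1,0)]: h2:-1[(0,0,0,0)]+1*
p4 O@[(0,0,0,0)] terminal -1; root [(0,2,1,0)] d8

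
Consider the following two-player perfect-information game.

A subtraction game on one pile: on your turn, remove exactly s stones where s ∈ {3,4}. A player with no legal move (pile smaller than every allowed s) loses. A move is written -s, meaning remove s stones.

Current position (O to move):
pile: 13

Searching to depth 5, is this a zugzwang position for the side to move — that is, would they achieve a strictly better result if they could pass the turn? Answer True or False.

ply 1, O at 13 | -3=-1→10; -4=+1→9*
ply 2, X at 9 | -3=-1→6*; -4=-1→5
ply 3, O at 6 | -3=-1→3; -4=+1→2*
ply 4: 2 is terminal -1 (X); from 13 depth 5
suppose O passes — search the same position with X to move:
pass> ply 1, X at 13 | -3=-1→10; -4=+1→9*
pass> ply 2, O at 9 | -3=-1→6*; -4=-1→5
pass> ply 3, X at 6 | -3=-1→3; -4=+1→2*
pass> ply 4: 2 is terminal -1 (O); from 13 depth 5
for O: play +1, pass -1

zugzwang(13, O) = False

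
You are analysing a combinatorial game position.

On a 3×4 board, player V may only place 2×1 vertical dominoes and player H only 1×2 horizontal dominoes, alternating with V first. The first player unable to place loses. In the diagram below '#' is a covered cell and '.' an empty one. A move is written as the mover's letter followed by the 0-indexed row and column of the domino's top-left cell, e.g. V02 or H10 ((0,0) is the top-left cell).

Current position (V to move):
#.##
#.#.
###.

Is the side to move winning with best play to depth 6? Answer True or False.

V winning at [#.##/#.#./###.]: True

ply 1, V at #.##/#.#./###. | V01=+1→####/###./###.*; V13=+1→#.##/#.##/####
ply 2: ####/###./###. is terminal -1 (H); from #.##/#.#./###. depth 6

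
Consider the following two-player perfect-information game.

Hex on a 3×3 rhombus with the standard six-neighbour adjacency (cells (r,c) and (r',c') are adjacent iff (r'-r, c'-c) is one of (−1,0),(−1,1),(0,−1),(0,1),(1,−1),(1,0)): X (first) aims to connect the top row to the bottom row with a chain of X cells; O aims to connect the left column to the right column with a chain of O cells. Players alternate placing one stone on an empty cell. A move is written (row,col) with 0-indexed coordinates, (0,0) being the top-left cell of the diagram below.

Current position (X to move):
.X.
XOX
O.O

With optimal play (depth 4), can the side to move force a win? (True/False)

X winning at [.X./XOX/O.O]: False

ply 1, X at .X./XOX/O.O | (0,0)=-1→XX./XOX/O.O*; (0,2)=-1→.XX/XOX/O.O; (2,1)=-1→.X./XOX/OXO
ply 2, O at XX./XOX/O.O | (0,2)=+1→XXO/XOX/O.O*; (2,1)=+1→XX./XOX/OOO
ply 3: XXO/XOX/O.O is terminal -1 (X); from .X./XOX/O.O depth 4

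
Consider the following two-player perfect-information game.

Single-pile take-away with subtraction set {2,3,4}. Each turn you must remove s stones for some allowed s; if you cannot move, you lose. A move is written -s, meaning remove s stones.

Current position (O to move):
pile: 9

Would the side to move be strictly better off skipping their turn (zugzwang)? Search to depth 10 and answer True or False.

zugzwang(9, O) = False

p1 O@[9]: -2[7]+1* -3[6]+1 -4[5]-1
p2 X@[7]: -2[5]-1* -3[4]-1 -4[3]-1
p3 O@[5]: -2[3]-1 -3[2]-1 -4[1]+1*
p4 X@[1] terminal -1; root [9] d10
pass branch (X moves first from the same position):
  | p1 X@[9]: -2[7]+1* -3[6]+1 -4[5]-1
  | p2 O@[7]: -2[5]-1* -3[4]-1 -4[3]-1
  | p3 X@[5]: -2[3]-1 -3[2]-1 -4[1]+1*
  | p4 O@[1] terminal -1; root [9] d10
O moving scores +1; O passing scores -1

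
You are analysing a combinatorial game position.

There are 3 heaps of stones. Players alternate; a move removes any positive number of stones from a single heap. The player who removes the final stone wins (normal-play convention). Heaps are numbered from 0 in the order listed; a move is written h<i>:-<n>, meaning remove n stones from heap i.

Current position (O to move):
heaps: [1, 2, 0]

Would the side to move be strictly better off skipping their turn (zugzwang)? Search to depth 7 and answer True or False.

p1 O@[(1,2,0)]: h0:-1[(0,2,0)]-1 h1:-1[(1,1,0)]+1* h1:-2[(1,0,0)]-1
p2 X@[(1,1,0)]: h0:-1[(0,1,0)]-1* h1:-1[(1,0,0)]-1
p3 O@[(0,1,0)]: h1:-1[(0,0,0)]+1*
p4 X@[(0,0,0)] terminal -1; root [(1,2,0)] d7
pass branch (X moves first from the same position):
  | p1 X@[(1,2,0)]: h0:-1[(0,2,0)]-1 h1:-1[(1,1,0)]+1* h1:-2[(1,0,0)]-1
  | p2 O@[(1,1,0)]: h0:-1[(0,1,0)]-1* h1:-1[(1,0,0)]-1
  | p3 X@[(0,1,0)]: h1:-1[(0,0,0)]+1*
  | p4 O@[(0,0,0)] terminal -1; root [(1,2,0)] d7
O moving scores +1; O passing scores -1

zugzwang((1,2,0), O) = False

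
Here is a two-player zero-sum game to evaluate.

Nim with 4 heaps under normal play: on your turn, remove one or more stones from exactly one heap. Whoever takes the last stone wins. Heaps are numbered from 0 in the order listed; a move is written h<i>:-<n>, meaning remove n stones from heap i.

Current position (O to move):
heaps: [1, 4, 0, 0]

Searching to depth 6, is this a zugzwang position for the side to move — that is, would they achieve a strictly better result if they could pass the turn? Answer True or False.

p1 O@[(1,4,0,0)]: h0:-1[(0,4,0,0)]-1 h1:-1[(1,3,0,0)]-1 h1:-2[(1,2,0,0)]-1 h1:-3[(1,1,0,0)]+1* h1:-4[(1,0,0,0)]-1
p2 X@[(1,1,0,0)]: h0:-1[(0,1,0,0)]-1* h1:-1[(1,0,0,0)]-1
p3 O@[(0,1,0,0)]: h1:-1[(0,0,0,0)]+1*
p4 X@[(0,0,0,0)] terminal -1; root [(1,4,0,0)] d6
suppose O passes — search the same position with X to move:
pass> p1 X@[(1,4,0,0)]: h0:-1[(0,4,0,0)]-1 h1:-1[(1,3,0,0)]-1 h1:-2[(1,2,0,0)]-1 h1:-3[(1,1,0,0)]+1* h1:-4[(1,0,0,0)]-1
pass> p2 O@[(1,1,0,0)]: h0:-1[(0,1,0,0)]-1* h1:-1[(1,0,0,0)]-1
pass> p3 X@[(0,1,0,0)]: h1:-1[(0,0,0,0)]+1*
pass> p4 O@[(0,0,0,0)] terminal -1; root [(1,4,0,0)] d6
for O: play +1, pass -1

zugzwang((1,4,0,0), O) = False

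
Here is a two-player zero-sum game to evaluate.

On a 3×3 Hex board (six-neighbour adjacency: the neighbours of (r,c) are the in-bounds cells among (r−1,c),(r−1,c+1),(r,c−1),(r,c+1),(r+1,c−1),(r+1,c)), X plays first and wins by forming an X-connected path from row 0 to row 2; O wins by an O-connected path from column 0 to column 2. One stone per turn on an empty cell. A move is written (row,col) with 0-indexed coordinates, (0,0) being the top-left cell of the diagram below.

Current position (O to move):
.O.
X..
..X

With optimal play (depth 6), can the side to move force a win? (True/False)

O winning at [.O./X../..X]: True

p1 O@[.O./X../..X]: (0,0)[OO./X../..X]-1 (0,2)[.OO/X../..X]-1 (1,1)[.O./XO./..X]+1* (1,2)[.O./X.O/..X]-1 (2,0)[.O./X../O.X]-1 (2,1)[.O./X../.OX]-1
p2 X@[.O./XO./..X]: (0,0)[XO./XO./..X]-1* (0,2)[.OX/XO./..X]-1 (1,2)[.O./XOX/..X]-1 (2,0)[.O./XO./X.X]-1 (2,1)[.O./XO./.XX]-1
p3 O@[XO./XO./..X]: (0,2)[XOO/XO./..X]-1 (1,2)[XO./XOO/..X]-1 (2,0)[XO./XO./O.X]+1* (2,1)[XO./XO./.OX]-1
p4 X@[XO./XO./O.X]: (0,2)[XOX/XO./O.X]-1* (1,2)[XO./XOX/O.X]-1 (2,1)[XO./XO./OXX]-1
p5 O@[XOX/XO./O.X]: (1,2)[XOX/XOO/O.X]+1* (2,1)[XOX/XO./OOX]-1
p6 X@[XOX/XOO/O.X] terminal -1; root [.O./X../..X] d6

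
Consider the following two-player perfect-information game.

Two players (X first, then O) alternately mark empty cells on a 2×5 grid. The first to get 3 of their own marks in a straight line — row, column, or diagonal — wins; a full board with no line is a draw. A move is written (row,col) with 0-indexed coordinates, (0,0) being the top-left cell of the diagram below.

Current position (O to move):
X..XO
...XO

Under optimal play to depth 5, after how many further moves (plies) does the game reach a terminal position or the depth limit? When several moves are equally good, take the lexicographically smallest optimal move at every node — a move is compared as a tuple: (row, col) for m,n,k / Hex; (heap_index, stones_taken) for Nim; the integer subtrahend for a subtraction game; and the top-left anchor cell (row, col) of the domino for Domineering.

p1 O@[X..XO/...XO]: (0,1)[XO.XO/...XO]+0* (0,2)[X.OXO/...XO]+0 (1,0)[X..XO/O..XO]+0 (1,1)[X..XO/.O.XO]+0 (1,2)[X..XO/..OXO]+0
p2 X@[XO.XO/...XO]: (0,2)[XOXXO/...XO]+0* (1,0)[XO.XO/X..XO]+0 (1,1)[XO.XO/.X.XO]+0 (1,2)[XO.XO/..XXO]+0
p3 O@[XOXXO/...XO]: (1,0)[XOXXO/O..XO]+0* (1,1)[XOXXO/.O.XO]+0 (1,2)[XOXXO/..OXO]+0
p4 X@[XOXXO/O..XO]: (1,1)[XOXXO/OX.XO]+0* (1,2)[XOXXO/O.XXO]+0
p5 O@[XOXXO/OX.XO]: (1,2)[XOXXO/OXOXO]+0*
p6 X@[XOXXO/OXOXO] terminal +0; root [X..XO/...XO] d5

PV length from [X..XO/...XO]: 5 plies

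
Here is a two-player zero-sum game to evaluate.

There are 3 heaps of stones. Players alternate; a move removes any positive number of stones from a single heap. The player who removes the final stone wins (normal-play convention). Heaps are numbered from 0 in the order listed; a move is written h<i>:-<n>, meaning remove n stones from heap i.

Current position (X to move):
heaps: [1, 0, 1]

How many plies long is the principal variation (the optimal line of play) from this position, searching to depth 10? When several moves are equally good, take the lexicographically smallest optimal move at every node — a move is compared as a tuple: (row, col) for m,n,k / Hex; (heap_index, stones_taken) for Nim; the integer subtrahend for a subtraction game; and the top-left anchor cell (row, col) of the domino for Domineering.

[(1,0,1)] X move#1: h0:-1:-1/(0,0,1)*, h2:-1:-1/(1,0,0)
[(0,0,1)] O move#2: h2:-1:+1/(0,0,0)*
[(0,0,0)] end (terminal -1, X#3); searched (1,0,1) to 10

PV length from [(1,0,1)]: 2 plies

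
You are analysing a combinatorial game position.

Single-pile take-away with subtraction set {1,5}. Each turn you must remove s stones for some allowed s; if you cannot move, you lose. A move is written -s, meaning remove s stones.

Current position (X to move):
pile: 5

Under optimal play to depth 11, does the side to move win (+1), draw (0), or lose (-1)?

[5] X move#1: -1:+1/4*, -5:+1/0
[4] O move#2: -1:-1/3*
[3] X move#3: -1:+1/2*
[2] O move#4: -1:-1/1*
[1] X move#5: -1:+1/0*
[0] end (terminal -1, O#6); searched 5 to 11

value(5, X) = +1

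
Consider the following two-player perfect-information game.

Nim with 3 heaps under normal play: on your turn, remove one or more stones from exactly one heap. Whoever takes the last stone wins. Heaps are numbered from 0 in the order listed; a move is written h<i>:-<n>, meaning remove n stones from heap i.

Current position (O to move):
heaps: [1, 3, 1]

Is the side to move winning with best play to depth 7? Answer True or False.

O winning at [(1,3,1)]: True

ply 1, O at (1,3,1) | h0:-1=-1→(0,3,1); h1:-1=-1→(1,2,1); h1:-2=-1→(1,1,1); h1:-3=+1→(1,0,1)*; h2:-1=-1→(1,3,0)
ply 2, X at (1,0,1) | h0:-1=-1→(0,0,1)*; h2:-1=-1→(1,0,0)
ply 3, O at (0,0,1) | h2:-1=+1→(0,0,0)*
ply 4: (0,0,0) is terminal -1 (X); from (1,3,1) depth 7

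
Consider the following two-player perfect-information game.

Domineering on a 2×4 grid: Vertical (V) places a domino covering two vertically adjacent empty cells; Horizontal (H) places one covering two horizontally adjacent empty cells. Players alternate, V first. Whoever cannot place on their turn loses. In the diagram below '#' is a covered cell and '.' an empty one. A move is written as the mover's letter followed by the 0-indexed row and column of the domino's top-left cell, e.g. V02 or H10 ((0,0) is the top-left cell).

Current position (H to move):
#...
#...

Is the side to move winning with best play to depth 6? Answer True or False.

p1 H@[#.../#...]: H01[###./#...]+1* H02[#.##/#...]+1 H11[#.../###.]+1 H12[#.../#.##]+1
p2 V@[###./#...]: V03[####/#..#]-1*
p3 H@[####/#..#]: H11[####/####]+1*
p4 V@[####/####] terminal -1; root [#.../#...] d6

H winning at [#.../#...]: True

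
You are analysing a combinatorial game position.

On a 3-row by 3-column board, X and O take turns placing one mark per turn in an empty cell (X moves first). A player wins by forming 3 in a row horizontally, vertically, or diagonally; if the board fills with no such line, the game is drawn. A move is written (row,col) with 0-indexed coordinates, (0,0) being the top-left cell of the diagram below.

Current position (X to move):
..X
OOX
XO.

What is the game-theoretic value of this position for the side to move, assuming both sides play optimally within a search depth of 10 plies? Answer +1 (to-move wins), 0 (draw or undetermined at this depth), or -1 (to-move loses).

ply 1, X at ..X/OOX/XO. | (0,0)=-1→X.X/OOX/XO.; (0,1)=+1→.XX/OOX/XO.*; (2,2)=+1→..X/OOX/XOX
ply 2, O at .XX/OOX/XO. | (0,0)=-1→OXX/OOX/XO.*; (2,2)=-1→.XX/OOX/XOO
ply 3, X at OXX/OOX/XO. | (2,2)=+1→OXX/OOX/XOX*
ply 4: OXX/OOX/XOX is terminal -1 (O); from ..X/OOX/XO. depth 10

value(..X/OOX/XO., X) = +1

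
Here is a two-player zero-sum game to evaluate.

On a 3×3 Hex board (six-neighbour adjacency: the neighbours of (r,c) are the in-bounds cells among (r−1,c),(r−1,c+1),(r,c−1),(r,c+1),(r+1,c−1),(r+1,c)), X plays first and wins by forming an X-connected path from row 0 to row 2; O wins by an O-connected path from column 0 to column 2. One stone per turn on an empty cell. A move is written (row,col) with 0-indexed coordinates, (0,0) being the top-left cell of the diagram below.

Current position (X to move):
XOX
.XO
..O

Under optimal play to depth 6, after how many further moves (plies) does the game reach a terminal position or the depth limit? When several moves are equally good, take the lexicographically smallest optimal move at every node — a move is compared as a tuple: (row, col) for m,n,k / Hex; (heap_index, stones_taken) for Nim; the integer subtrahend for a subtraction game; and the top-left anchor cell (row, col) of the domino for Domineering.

PV length from [XOX/.XO/..O]: 3 plies

[XOX/.XO/..O] X move#1: (1,0):+1/XOX/XXO/..O*, (2,0):+1/XOX/.XO/X.O, (2,1):+1/XOX/.XO/.XO
[XOX/XXO/..O] O move#2: (2,0):-1/XOX/XXO/O.O*, (2,1):-1/XOX/XXO/.OO
[XOX/XXO/O.O] X move#3: (2,1):+1/XOX/XXO/OXO*
[XOX/XXO/OXO] end (terminal -1, O#4); searched XOX/.XO/..O to 6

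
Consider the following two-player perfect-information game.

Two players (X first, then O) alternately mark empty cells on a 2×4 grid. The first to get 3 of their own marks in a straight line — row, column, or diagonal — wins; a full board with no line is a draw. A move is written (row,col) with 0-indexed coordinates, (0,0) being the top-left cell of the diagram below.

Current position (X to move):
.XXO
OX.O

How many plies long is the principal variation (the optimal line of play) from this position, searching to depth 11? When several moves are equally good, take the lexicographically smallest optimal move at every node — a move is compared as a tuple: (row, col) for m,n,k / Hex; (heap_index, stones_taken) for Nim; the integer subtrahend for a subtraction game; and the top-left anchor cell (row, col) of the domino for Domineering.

ply 1, X at .XXO/OX.O | (0,0)=+1→XXXO/OX.O*; (1,2)=+0→.XXO/OXXO
ply 2: XXXO/OX.O is terminal -1 (O); from .XXO/OX.O depth 11

PV length from [.XXO/OX.O]: 1 ply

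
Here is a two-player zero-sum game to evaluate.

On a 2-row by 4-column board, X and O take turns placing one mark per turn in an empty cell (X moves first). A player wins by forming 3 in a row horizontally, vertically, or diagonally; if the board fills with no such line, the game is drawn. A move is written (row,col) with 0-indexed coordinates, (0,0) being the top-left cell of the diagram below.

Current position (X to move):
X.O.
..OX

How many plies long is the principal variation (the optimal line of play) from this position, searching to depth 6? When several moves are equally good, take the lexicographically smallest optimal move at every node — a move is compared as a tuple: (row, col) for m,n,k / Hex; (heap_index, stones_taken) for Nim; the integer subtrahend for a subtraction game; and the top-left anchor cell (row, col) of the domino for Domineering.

p1 X@[X.O./..OX]: (0,1)[XXO./..OX]+0* (0,3)[X.OX/..OX]+0 (1,0)[X.O./X.OX]+0 (1,1)[X.O./.XOX]+0
p2 O@[XXO./..OX]: (0,3)[XXOO/..OX]+0* (1,0)[XXO./O.OX]+0 (1,1)[XXO./.OOX]+0
p3 X@[XXOO/..OX]: (1,0)[XXOO/X.OX]+0* (1,1)[XXOO/.XOX]+0
p4 O@[XXOO/X.OX]: (1,1)[XXOO/XOOX]+0*
p5 X@[XXOO/XOOX] terminal +0; root [X.O./..OX] d6

PV length from [X.O./..OX]: 4 plies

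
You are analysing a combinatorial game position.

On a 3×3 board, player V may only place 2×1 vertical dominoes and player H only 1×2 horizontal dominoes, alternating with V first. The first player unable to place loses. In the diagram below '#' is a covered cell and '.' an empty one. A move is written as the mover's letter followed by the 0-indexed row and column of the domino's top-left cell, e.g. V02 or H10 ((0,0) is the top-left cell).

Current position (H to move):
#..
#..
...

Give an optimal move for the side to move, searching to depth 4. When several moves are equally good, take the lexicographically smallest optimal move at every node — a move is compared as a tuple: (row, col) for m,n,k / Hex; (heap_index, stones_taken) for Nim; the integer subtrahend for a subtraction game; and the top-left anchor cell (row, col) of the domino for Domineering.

p1 H@[#../#../...]: H01[###/#../...]-1 H11[#../###/...]+1* H20[#../#../##.]-1 H21[#../#../.##]-1
p2 V@[#../###/...] terminal -1; root [#../#../...] d4

H's best at [#../#../...]: H11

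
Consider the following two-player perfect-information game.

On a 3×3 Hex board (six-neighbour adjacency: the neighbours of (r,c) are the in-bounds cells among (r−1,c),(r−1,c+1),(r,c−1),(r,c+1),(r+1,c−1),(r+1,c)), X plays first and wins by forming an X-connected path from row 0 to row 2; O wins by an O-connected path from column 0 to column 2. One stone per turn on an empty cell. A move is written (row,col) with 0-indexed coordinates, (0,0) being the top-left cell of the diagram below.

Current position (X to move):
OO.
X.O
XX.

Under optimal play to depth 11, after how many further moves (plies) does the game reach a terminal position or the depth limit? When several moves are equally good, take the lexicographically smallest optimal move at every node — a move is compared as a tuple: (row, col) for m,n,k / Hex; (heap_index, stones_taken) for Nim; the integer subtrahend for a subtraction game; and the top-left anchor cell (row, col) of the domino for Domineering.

p1 X@[OO./X.O/XX.]: (0,2)[OOX/X.O/XX.]-1* (1,1)[OO./XXO/XX.]-1 (2,2)[OO./X.O/XXX]-1
p2 O@[OOX/X.O/XX.]: (1,1)[OOX/XOO/XX.]+1* (2,2)[OOX/X.O/XXO]-1
p3 X@[OOX/XOO/XX.] terminal -1; root [OO./X.O/XX.] d11

PV length from [OO./X.O/XX.]: 2 plies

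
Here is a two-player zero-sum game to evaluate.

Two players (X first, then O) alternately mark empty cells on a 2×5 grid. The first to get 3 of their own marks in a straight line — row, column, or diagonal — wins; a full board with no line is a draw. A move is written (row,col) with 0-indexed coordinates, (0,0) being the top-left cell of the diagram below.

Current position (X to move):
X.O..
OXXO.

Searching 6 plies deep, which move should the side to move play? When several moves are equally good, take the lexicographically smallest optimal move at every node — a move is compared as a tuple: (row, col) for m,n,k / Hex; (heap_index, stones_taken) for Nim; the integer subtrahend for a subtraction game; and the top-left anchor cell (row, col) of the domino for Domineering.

X's best at [X.O../OXXO.]: (0,1)

ply 1, X at X.O../OXXO. | (0,1)=+0→XXO../OXXO.*; (0,3)=+0→X.OX./OXXO.; (0,4)=+0→X.O.X/OXXO.; (1,4)=-1→X.O../OXXOX
ply 2, O at XXO../OXXO. | (0,3)=+0→XXOO./OXXO.*; (0,4)=+0→XXO.O/OXXO.; (1,4)=+0→XXO../OXXOO
ply 3, X at XXOO./OXXO. | (0,4)=+0→XXOOX/OXXO.*; (1,4)=-1→XXOO./OXXOX
ply 4, O at XXOOX/OXXO. | (1,4)=+0→XXOOX/OXXOO*
ply 5: XXOOX/OXXOO is terminal +0 (X); from X.O../OXXO. depth 6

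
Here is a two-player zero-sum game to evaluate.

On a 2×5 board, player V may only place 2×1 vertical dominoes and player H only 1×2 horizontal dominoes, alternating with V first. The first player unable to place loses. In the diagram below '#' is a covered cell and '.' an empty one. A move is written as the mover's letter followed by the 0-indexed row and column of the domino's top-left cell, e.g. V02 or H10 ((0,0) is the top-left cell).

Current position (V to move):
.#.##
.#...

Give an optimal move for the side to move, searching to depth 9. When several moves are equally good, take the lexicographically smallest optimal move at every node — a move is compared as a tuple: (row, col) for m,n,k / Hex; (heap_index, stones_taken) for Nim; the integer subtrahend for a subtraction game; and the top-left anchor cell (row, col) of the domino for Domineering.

ply 1, V at .#.##/.#... | V00=-1→##.##/##...; V02=+1→.####/.##..*
ply 2, H at .####/.##.. | H13=-1→.####/.####*
ply 3, V at .####/.#### | V00=+1→#####/#####*
ply 4: #####/##### is terminal -1 (H); from .#.##/.#... depth 9

V's best at [.#.##/.#...]: V02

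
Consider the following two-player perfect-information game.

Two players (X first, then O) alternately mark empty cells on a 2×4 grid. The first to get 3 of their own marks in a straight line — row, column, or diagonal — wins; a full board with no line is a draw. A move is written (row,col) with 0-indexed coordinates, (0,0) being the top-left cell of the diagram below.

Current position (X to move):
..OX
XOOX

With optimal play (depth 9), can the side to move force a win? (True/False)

X winning at [..OX/XOOX]: False

[..OX/XOOX] X move#1: (0,0):+0/X.OX/XOOX*, (0,1):+0/.XOX/XOOX
[X.OX/XOOX] O move#2: (0,1):+0/XOOX/XOOX*
[XOOX/XOOX] end (terminal +0, X#3); searched ..OX/XOOX to 9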